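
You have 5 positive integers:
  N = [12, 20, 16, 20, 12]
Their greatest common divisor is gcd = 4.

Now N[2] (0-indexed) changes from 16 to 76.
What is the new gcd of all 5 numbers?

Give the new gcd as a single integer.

Numbers: [12, 20, 16, 20, 12], gcd = 4
Change: index 2, 16 -> 76
gcd of the OTHER numbers (without index 2): gcd([12, 20, 20, 12]) = 4
New gcd = gcd(g_others, new_val) = gcd(4, 76) = 4

Answer: 4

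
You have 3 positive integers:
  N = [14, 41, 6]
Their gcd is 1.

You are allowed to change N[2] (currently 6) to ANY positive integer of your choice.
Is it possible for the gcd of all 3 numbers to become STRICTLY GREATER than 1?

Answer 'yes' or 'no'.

Current gcd = 1
gcd of all OTHER numbers (without N[2]=6): gcd([14, 41]) = 1
The new gcd after any change is gcd(1, new_value).
This can be at most 1.
Since 1 = old gcd 1, the gcd can only stay the same or decrease.

Answer: no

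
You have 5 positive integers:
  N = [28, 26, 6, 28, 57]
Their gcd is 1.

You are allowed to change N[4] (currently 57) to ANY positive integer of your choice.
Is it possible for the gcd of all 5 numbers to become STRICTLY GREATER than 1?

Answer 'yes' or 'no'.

Answer: yes

Derivation:
Current gcd = 1
gcd of all OTHER numbers (without N[4]=57): gcd([28, 26, 6, 28]) = 2
The new gcd after any change is gcd(2, new_value).
This can be at most 2.
Since 2 > old gcd 1, the gcd CAN increase (e.g., set N[4] = 2).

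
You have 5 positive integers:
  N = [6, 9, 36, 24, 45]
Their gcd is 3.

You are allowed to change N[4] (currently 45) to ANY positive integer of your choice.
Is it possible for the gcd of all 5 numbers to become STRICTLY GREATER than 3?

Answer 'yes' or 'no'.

Current gcd = 3
gcd of all OTHER numbers (without N[4]=45): gcd([6, 9, 36, 24]) = 3
The new gcd after any change is gcd(3, new_value).
This can be at most 3.
Since 3 = old gcd 3, the gcd can only stay the same or decrease.

Answer: no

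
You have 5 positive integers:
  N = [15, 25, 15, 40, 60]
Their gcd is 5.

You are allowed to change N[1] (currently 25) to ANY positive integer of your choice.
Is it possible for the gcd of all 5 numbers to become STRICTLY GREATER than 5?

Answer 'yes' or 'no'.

Answer: no

Derivation:
Current gcd = 5
gcd of all OTHER numbers (without N[1]=25): gcd([15, 15, 40, 60]) = 5
The new gcd after any change is gcd(5, new_value).
This can be at most 5.
Since 5 = old gcd 5, the gcd can only stay the same or decrease.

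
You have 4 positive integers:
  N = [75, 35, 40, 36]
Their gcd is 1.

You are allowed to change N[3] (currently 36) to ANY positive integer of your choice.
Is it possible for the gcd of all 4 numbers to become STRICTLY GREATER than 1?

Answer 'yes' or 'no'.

Answer: yes

Derivation:
Current gcd = 1
gcd of all OTHER numbers (without N[3]=36): gcd([75, 35, 40]) = 5
The new gcd after any change is gcd(5, new_value).
This can be at most 5.
Since 5 > old gcd 1, the gcd CAN increase (e.g., set N[3] = 5).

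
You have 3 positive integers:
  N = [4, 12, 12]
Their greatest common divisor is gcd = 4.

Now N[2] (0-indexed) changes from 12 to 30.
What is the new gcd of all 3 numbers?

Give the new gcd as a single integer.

Answer: 2

Derivation:
Numbers: [4, 12, 12], gcd = 4
Change: index 2, 12 -> 30
gcd of the OTHER numbers (without index 2): gcd([4, 12]) = 4
New gcd = gcd(g_others, new_val) = gcd(4, 30) = 2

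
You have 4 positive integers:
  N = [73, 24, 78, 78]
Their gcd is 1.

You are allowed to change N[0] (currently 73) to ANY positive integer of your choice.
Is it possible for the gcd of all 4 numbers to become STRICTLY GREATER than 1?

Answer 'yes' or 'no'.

Current gcd = 1
gcd of all OTHER numbers (without N[0]=73): gcd([24, 78, 78]) = 6
The new gcd after any change is gcd(6, new_value).
This can be at most 6.
Since 6 > old gcd 1, the gcd CAN increase (e.g., set N[0] = 6).

Answer: yes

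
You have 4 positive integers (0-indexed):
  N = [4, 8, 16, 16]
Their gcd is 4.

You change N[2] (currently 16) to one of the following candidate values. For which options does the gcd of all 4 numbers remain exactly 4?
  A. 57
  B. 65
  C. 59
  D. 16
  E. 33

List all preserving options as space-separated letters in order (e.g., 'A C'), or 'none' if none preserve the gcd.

Answer: D

Derivation:
Old gcd = 4; gcd of others (without N[2]) = 4
New gcd for candidate v: gcd(4, v). Preserves old gcd iff gcd(4, v) = 4.
  Option A: v=57, gcd(4,57)=1 -> changes
  Option B: v=65, gcd(4,65)=1 -> changes
  Option C: v=59, gcd(4,59)=1 -> changes
  Option D: v=16, gcd(4,16)=4 -> preserves
  Option E: v=33, gcd(4,33)=1 -> changes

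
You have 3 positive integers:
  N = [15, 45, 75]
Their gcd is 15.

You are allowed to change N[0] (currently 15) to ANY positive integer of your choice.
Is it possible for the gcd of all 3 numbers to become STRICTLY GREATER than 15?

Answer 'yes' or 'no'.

Answer: no

Derivation:
Current gcd = 15
gcd of all OTHER numbers (without N[0]=15): gcd([45, 75]) = 15
The new gcd after any change is gcd(15, new_value).
This can be at most 15.
Since 15 = old gcd 15, the gcd can only stay the same or decrease.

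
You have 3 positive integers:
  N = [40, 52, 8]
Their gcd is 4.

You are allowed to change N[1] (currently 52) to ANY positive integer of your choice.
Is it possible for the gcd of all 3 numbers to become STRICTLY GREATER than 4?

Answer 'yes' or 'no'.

Current gcd = 4
gcd of all OTHER numbers (without N[1]=52): gcd([40, 8]) = 8
The new gcd after any change is gcd(8, new_value).
This can be at most 8.
Since 8 > old gcd 4, the gcd CAN increase (e.g., set N[1] = 8).

Answer: yes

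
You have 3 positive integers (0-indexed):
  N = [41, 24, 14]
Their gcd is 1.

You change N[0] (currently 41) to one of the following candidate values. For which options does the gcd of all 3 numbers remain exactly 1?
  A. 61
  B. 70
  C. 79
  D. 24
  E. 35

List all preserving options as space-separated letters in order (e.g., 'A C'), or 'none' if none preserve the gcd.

Old gcd = 1; gcd of others (without N[0]) = 2
New gcd for candidate v: gcd(2, v). Preserves old gcd iff gcd(2, v) = 1.
  Option A: v=61, gcd(2,61)=1 -> preserves
  Option B: v=70, gcd(2,70)=2 -> changes
  Option C: v=79, gcd(2,79)=1 -> preserves
  Option D: v=24, gcd(2,24)=2 -> changes
  Option E: v=35, gcd(2,35)=1 -> preserves

Answer: A C E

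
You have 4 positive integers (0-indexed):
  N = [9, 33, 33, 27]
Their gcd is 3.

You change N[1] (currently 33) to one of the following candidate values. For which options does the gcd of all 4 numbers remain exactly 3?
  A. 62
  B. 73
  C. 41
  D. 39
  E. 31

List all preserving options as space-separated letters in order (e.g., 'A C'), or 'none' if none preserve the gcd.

Old gcd = 3; gcd of others (without N[1]) = 3
New gcd for candidate v: gcd(3, v). Preserves old gcd iff gcd(3, v) = 3.
  Option A: v=62, gcd(3,62)=1 -> changes
  Option B: v=73, gcd(3,73)=1 -> changes
  Option C: v=41, gcd(3,41)=1 -> changes
  Option D: v=39, gcd(3,39)=3 -> preserves
  Option E: v=31, gcd(3,31)=1 -> changes

Answer: D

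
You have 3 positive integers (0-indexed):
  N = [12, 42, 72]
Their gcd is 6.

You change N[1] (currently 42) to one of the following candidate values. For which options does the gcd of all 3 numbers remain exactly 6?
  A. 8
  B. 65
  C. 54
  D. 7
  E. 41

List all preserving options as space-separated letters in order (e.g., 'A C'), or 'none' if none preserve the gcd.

Answer: C

Derivation:
Old gcd = 6; gcd of others (without N[1]) = 12
New gcd for candidate v: gcd(12, v). Preserves old gcd iff gcd(12, v) = 6.
  Option A: v=8, gcd(12,8)=4 -> changes
  Option B: v=65, gcd(12,65)=1 -> changes
  Option C: v=54, gcd(12,54)=6 -> preserves
  Option D: v=7, gcd(12,7)=1 -> changes
  Option E: v=41, gcd(12,41)=1 -> changes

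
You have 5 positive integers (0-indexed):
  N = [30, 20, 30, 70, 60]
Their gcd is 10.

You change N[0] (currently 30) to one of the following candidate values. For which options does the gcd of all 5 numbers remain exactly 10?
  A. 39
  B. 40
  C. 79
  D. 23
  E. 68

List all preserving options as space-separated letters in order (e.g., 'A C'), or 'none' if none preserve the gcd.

Old gcd = 10; gcd of others (without N[0]) = 10
New gcd for candidate v: gcd(10, v). Preserves old gcd iff gcd(10, v) = 10.
  Option A: v=39, gcd(10,39)=1 -> changes
  Option B: v=40, gcd(10,40)=10 -> preserves
  Option C: v=79, gcd(10,79)=1 -> changes
  Option D: v=23, gcd(10,23)=1 -> changes
  Option E: v=68, gcd(10,68)=2 -> changes

Answer: B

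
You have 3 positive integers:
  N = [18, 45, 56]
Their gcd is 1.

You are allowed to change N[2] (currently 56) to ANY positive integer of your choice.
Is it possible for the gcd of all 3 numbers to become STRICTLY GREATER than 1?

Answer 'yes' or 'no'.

Answer: yes

Derivation:
Current gcd = 1
gcd of all OTHER numbers (without N[2]=56): gcd([18, 45]) = 9
The new gcd after any change is gcd(9, new_value).
This can be at most 9.
Since 9 > old gcd 1, the gcd CAN increase (e.g., set N[2] = 9).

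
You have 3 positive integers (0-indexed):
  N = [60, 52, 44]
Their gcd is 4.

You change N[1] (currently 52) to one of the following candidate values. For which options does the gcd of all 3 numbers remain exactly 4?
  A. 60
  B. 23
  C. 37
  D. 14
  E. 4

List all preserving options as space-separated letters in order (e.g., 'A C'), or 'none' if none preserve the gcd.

Old gcd = 4; gcd of others (without N[1]) = 4
New gcd for candidate v: gcd(4, v). Preserves old gcd iff gcd(4, v) = 4.
  Option A: v=60, gcd(4,60)=4 -> preserves
  Option B: v=23, gcd(4,23)=1 -> changes
  Option C: v=37, gcd(4,37)=1 -> changes
  Option D: v=14, gcd(4,14)=2 -> changes
  Option E: v=4, gcd(4,4)=4 -> preserves

Answer: A E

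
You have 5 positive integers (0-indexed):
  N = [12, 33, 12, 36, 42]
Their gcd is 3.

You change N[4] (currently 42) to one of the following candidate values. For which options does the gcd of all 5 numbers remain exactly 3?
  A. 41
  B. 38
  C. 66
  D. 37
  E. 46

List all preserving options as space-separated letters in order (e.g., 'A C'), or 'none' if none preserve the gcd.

Old gcd = 3; gcd of others (without N[4]) = 3
New gcd for candidate v: gcd(3, v). Preserves old gcd iff gcd(3, v) = 3.
  Option A: v=41, gcd(3,41)=1 -> changes
  Option B: v=38, gcd(3,38)=1 -> changes
  Option C: v=66, gcd(3,66)=3 -> preserves
  Option D: v=37, gcd(3,37)=1 -> changes
  Option E: v=46, gcd(3,46)=1 -> changes

Answer: C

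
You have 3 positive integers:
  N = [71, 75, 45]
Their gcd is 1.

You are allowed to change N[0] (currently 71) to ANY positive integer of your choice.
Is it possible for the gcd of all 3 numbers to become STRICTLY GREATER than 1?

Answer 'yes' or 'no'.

Current gcd = 1
gcd of all OTHER numbers (without N[0]=71): gcd([75, 45]) = 15
The new gcd after any change is gcd(15, new_value).
This can be at most 15.
Since 15 > old gcd 1, the gcd CAN increase (e.g., set N[0] = 15).

Answer: yes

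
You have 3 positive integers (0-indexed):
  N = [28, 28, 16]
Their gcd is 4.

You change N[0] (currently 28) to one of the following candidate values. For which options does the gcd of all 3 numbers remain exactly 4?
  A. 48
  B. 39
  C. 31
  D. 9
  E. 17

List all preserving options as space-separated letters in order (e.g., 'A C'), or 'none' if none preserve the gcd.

Old gcd = 4; gcd of others (without N[0]) = 4
New gcd for candidate v: gcd(4, v). Preserves old gcd iff gcd(4, v) = 4.
  Option A: v=48, gcd(4,48)=4 -> preserves
  Option B: v=39, gcd(4,39)=1 -> changes
  Option C: v=31, gcd(4,31)=1 -> changes
  Option D: v=9, gcd(4,9)=1 -> changes
  Option E: v=17, gcd(4,17)=1 -> changes

Answer: A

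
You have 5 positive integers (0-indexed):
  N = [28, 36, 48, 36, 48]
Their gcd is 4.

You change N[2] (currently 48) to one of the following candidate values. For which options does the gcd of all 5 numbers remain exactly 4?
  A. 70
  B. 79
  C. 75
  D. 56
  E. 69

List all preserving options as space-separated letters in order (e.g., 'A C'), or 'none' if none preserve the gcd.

Old gcd = 4; gcd of others (without N[2]) = 4
New gcd for candidate v: gcd(4, v). Preserves old gcd iff gcd(4, v) = 4.
  Option A: v=70, gcd(4,70)=2 -> changes
  Option B: v=79, gcd(4,79)=1 -> changes
  Option C: v=75, gcd(4,75)=1 -> changes
  Option D: v=56, gcd(4,56)=4 -> preserves
  Option E: v=69, gcd(4,69)=1 -> changes

Answer: D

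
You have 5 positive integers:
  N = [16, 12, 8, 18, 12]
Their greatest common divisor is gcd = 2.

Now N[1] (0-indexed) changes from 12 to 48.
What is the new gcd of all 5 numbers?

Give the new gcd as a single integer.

Numbers: [16, 12, 8, 18, 12], gcd = 2
Change: index 1, 12 -> 48
gcd of the OTHER numbers (without index 1): gcd([16, 8, 18, 12]) = 2
New gcd = gcd(g_others, new_val) = gcd(2, 48) = 2

Answer: 2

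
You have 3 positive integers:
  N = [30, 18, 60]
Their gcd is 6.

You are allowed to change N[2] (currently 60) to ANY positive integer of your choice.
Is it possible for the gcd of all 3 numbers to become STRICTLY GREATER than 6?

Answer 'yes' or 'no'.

Current gcd = 6
gcd of all OTHER numbers (without N[2]=60): gcd([30, 18]) = 6
The new gcd after any change is gcd(6, new_value).
This can be at most 6.
Since 6 = old gcd 6, the gcd can only stay the same or decrease.

Answer: no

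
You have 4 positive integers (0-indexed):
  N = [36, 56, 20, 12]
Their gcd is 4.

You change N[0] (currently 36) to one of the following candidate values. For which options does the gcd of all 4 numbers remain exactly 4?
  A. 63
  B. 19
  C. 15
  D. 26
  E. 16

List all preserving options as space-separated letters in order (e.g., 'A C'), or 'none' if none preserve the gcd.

Old gcd = 4; gcd of others (without N[0]) = 4
New gcd for candidate v: gcd(4, v). Preserves old gcd iff gcd(4, v) = 4.
  Option A: v=63, gcd(4,63)=1 -> changes
  Option B: v=19, gcd(4,19)=1 -> changes
  Option C: v=15, gcd(4,15)=1 -> changes
  Option D: v=26, gcd(4,26)=2 -> changes
  Option E: v=16, gcd(4,16)=4 -> preserves

Answer: E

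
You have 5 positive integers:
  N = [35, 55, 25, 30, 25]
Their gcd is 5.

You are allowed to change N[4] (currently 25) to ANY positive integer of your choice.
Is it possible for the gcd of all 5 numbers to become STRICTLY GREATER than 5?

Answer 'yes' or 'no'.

Answer: no

Derivation:
Current gcd = 5
gcd of all OTHER numbers (without N[4]=25): gcd([35, 55, 25, 30]) = 5
The new gcd after any change is gcd(5, new_value).
This can be at most 5.
Since 5 = old gcd 5, the gcd can only stay the same or decrease.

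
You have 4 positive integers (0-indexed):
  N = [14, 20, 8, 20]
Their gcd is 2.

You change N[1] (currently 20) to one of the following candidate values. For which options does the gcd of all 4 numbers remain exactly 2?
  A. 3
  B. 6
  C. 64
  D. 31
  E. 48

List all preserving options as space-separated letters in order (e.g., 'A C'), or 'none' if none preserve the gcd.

Answer: B C E

Derivation:
Old gcd = 2; gcd of others (without N[1]) = 2
New gcd for candidate v: gcd(2, v). Preserves old gcd iff gcd(2, v) = 2.
  Option A: v=3, gcd(2,3)=1 -> changes
  Option B: v=6, gcd(2,6)=2 -> preserves
  Option C: v=64, gcd(2,64)=2 -> preserves
  Option D: v=31, gcd(2,31)=1 -> changes
  Option E: v=48, gcd(2,48)=2 -> preserves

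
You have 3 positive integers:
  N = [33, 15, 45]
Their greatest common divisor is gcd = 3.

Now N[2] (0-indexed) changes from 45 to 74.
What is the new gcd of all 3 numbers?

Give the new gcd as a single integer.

Numbers: [33, 15, 45], gcd = 3
Change: index 2, 45 -> 74
gcd of the OTHER numbers (without index 2): gcd([33, 15]) = 3
New gcd = gcd(g_others, new_val) = gcd(3, 74) = 1

Answer: 1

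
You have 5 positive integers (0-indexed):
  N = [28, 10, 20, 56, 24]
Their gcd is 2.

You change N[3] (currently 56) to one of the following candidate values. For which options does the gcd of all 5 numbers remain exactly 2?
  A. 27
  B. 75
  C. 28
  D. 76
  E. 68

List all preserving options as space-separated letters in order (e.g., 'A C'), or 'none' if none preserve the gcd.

Answer: C D E

Derivation:
Old gcd = 2; gcd of others (without N[3]) = 2
New gcd for candidate v: gcd(2, v). Preserves old gcd iff gcd(2, v) = 2.
  Option A: v=27, gcd(2,27)=1 -> changes
  Option B: v=75, gcd(2,75)=1 -> changes
  Option C: v=28, gcd(2,28)=2 -> preserves
  Option D: v=76, gcd(2,76)=2 -> preserves
  Option E: v=68, gcd(2,68)=2 -> preserves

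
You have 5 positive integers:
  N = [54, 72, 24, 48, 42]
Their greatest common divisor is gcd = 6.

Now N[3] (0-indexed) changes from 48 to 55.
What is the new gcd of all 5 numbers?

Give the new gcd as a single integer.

Answer: 1

Derivation:
Numbers: [54, 72, 24, 48, 42], gcd = 6
Change: index 3, 48 -> 55
gcd of the OTHER numbers (without index 3): gcd([54, 72, 24, 42]) = 6
New gcd = gcd(g_others, new_val) = gcd(6, 55) = 1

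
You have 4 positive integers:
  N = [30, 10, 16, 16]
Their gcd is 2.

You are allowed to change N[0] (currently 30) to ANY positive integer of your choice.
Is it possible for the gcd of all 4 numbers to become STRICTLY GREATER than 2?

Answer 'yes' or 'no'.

Current gcd = 2
gcd of all OTHER numbers (without N[0]=30): gcd([10, 16, 16]) = 2
The new gcd after any change is gcd(2, new_value).
This can be at most 2.
Since 2 = old gcd 2, the gcd can only stay the same or decrease.

Answer: no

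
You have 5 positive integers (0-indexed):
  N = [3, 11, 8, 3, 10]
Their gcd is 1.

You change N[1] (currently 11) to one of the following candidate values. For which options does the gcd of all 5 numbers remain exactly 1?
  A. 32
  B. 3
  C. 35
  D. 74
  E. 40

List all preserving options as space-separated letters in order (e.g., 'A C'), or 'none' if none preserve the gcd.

Answer: A B C D E

Derivation:
Old gcd = 1; gcd of others (without N[1]) = 1
New gcd for candidate v: gcd(1, v). Preserves old gcd iff gcd(1, v) = 1.
  Option A: v=32, gcd(1,32)=1 -> preserves
  Option B: v=3, gcd(1,3)=1 -> preserves
  Option C: v=35, gcd(1,35)=1 -> preserves
  Option D: v=74, gcd(1,74)=1 -> preserves
  Option E: v=40, gcd(1,40)=1 -> preserves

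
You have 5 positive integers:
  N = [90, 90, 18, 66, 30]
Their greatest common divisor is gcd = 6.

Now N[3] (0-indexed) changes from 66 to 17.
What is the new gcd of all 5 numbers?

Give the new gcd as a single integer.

Numbers: [90, 90, 18, 66, 30], gcd = 6
Change: index 3, 66 -> 17
gcd of the OTHER numbers (without index 3): gcd([90, 90, 18, 30]) = 6
New gcd = gcd(g_others, new_val) = gcd(6, 17) = 1

Answer: 1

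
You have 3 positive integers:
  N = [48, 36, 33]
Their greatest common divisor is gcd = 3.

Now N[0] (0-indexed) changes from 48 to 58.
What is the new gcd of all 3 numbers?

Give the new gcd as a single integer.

Numbers: [48, 36, 33], gcd = 3
Change: index 0, 48 -> 58
gcd of the OTHER numbers (without index 0): gcd([36, 33]) = 3
New gcd = gcd(g_others, new_val) = gcd(3, 58) = 1

Answer: 1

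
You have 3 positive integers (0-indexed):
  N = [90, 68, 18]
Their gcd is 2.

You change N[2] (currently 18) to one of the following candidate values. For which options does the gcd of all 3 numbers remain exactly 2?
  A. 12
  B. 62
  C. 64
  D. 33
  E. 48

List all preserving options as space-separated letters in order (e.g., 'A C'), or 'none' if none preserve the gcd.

Old gcd = 2; gcd of others (without N[2]) = 2
New gcd for candidate v: gcd(2, v). Preserves old gcd iff gcd(2, v) = 2.
  Option A: v=12, gcd(2,12)=2 -> preserves
  Option B: v=62, gcd(2,62)=2 -> preserves
  Option C: v=64, gcd(2,64)=2 -> preserves
  Option D: v=33, gcd(2,33)=1 -> changes
  Option E: v=48, gcd(2,48)=2 -> preserves

Answer: A B C E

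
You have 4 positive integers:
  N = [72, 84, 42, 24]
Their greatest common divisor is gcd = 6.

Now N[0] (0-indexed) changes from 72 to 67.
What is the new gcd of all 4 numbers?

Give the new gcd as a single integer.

Numbers: [72, 84, 42, 24], gcd = 6
Change: index 0, 72 -> 67
gcd of the OTHER numbers (without index 0): gcd([84, 42, 24]) = 6
New gcd = gcd(g_others, new_val) = gcd(6, 67) = 1

Answer: 1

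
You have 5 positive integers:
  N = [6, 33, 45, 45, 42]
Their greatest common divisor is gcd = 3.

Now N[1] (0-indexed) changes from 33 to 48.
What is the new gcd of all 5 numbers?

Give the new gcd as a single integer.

Answer: 3

Derivation:
Numbers: [6, 33, 45, 45, 42], gcd = 3
Change: index 1, 33 -> 48
gcd of the OTHER numbers (without index 1): gcd([6, 45, 45, 42]) = 3
New gcd = gcd(g_others, new_val) = gcd(3, 48) = 3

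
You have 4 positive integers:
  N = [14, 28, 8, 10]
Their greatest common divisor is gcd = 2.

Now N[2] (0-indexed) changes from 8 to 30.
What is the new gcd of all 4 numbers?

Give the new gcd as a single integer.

Numbers: [14, 28, 8, 10], gcd = 2
Change: index 2, 8 -> 30
gcd of the OTHER numbers (without index 2): gcd([14, 28, 10]) = 2
New gcd = gcd(g_others, new_val) = gcd(2, 30) = 2

Answer: 2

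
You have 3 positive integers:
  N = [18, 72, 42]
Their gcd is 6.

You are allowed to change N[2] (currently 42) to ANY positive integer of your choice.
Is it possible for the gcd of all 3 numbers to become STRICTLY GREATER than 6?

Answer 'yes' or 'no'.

Answer: yes

Derivation:
Current gcd = 6
gcd of all OTHER numbers (without N[2]=42): gcd([18, 72]) = 18
The new gcd after any change is gcd(18, new_value).
This can be at most 18.
Since 18 > old gcd 6, the gcd CAN increase (e.g., set N[2] = 18).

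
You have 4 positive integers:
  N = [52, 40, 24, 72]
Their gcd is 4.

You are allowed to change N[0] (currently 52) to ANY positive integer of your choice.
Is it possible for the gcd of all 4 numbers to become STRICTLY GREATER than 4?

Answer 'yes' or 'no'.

Answer: yes

Derivation:
Current gcd = 4
gcd of all OTHER numbers (without N[0]=52): gcd([40, 24, 72]) = 8
The new gcd after any change is gcd(8, new_value).
This can be at most 8.
Since 8 > old gcd 4, the gcd CAN increase (e.g., set N[0] = 8).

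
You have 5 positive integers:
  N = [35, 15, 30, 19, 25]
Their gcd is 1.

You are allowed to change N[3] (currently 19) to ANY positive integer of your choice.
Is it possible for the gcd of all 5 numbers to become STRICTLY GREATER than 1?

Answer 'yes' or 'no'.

Answer: yes

Derivation:
Current gcd = 1
gcd of all OTHER numbers (without N[3]=19): gcd([35, 15, 30, 25]) = 5
The new gcd after any change is gcd(5, new_value).
This can be at most 5.
Since 5 > old gcd 1, the gcd CAN increase (e.g., set N[3] = 5).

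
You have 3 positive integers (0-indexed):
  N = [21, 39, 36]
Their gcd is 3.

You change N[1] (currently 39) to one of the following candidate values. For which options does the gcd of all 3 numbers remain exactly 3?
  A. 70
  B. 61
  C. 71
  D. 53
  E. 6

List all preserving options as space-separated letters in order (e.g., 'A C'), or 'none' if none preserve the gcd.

Answer: E

Derivation:
Old gcd = 3; gcd of others (without N[1]) = 3
New gcd for candidate v: gcd(3, v). Preserves old gcd iff gcd(3, v) = 3.
  Option A: v=70, gcd(3,70)=1 -> changes
  Option B: v=61, gcd(3,61)=1 -> changes
  Option C: v=71, gcd(3,71)=1 -> changes
  Option D: v=53, gcd(3,53)=1 -> changes
  Option E: v=6, gcd(3,6)=3 -> preserves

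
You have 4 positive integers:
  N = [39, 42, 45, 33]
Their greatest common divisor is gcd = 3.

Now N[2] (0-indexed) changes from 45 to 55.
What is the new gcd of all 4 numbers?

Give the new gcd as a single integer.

Numbers: [39, 42, 45, 33], gcd = 3
Change: index 2, 45 -> 55
gcd of the OTHER numbers (without index 2): gcd([39, 42, 33]) = 3
New gcd = gcd(g_others, new_val) = gcd(3, 55) = 1

Answer: 1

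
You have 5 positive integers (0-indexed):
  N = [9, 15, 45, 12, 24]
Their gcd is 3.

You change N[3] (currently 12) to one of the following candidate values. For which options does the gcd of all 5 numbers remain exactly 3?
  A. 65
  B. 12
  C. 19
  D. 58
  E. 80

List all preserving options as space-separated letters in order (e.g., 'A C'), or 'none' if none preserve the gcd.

Answer: B

Derivation:
Old gcd = 3; gcd of others (without N[3]) = 3
New gcd for candidate v: gcd(3, v). Preserves old gcd iff gcd(3, v) = 3.
  Option A: v=65, gcd(3,65)=1 -> changes
  Option B: v=12, gcd(3,12)=3 -> preserves
  Option C: v=19, gcd(3,19)=1 -> changes
  Option D: v=58, gcd(3,58)=1 -> changes
  Option E: v=80, gcd(3,80)=1 -> changes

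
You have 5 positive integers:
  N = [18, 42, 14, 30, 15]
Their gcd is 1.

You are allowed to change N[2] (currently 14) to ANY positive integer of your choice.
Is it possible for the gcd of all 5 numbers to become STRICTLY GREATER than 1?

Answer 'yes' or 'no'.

Answer: yes

Derivation:
Current gcd = 1
gcd of all OTHER numbers (without N[2]=14): gcd([18, 42, 30, 15]) = 3
The new gcd after any change is gcd(3, new_value).
This can be at most 3.
Since 3 > old gcd 1, the gcd CAN increase (e.g., set N[2] = 3).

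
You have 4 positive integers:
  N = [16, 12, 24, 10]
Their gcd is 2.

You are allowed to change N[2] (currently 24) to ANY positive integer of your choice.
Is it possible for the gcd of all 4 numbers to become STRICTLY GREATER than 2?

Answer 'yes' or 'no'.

Current gcd = 2
gcd of all OTHER numbers (without N[2]=24): gcd([16, 12, 10]) = 2
The new gcd after any change is gcd(2, new_value).
This can be at most 2.
Since 2 = old gcd 2, the gcd can only stay the same or decrease.

Answer: no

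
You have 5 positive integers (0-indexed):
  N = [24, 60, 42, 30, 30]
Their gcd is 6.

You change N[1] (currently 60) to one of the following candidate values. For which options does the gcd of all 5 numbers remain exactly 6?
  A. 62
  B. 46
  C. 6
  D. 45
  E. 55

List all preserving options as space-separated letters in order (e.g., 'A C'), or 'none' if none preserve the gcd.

Answer: C

Derivation:
Old gcd = 6; gcd of others (without N[1]) = 6
New gcd for candidate v: gcd(6, v). Preserves old gcd iff gcd(6, v) = 6.
  Option A: v=62, gcd(6,62)=2 -> changes
  Option B: v=46, gcd(6,46)=2 -> changes
  Option C: v=6, gcd(6,6)=6 -> preserves
  Option D: v=45, gcd(6,45)=3 -> changes
  Option E: v=55, gcd(6,55)=1 -> changes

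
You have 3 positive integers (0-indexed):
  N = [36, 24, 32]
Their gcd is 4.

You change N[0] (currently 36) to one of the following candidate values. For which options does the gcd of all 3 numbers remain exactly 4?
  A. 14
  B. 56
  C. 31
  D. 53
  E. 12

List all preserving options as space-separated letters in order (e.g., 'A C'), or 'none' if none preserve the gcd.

Answer: E

Derivation:
Old gcd = 4; gcd of others (without N[0]) = 8
New gcd for candidate v: gcd(8, v). Preserves old gcd iff gcd(8, v) = 4.
  Option A: v=14, gcd(8,14)=2 -> changes
  Option B: v=56, gcd(8,56)=8 -> changes
  Option C: v=31, gcd(8,31)=1 -> changes
  Option D: v=53, gcd(8,53)=1 -> changes
  Option E: v=12, gcd(8,12)=4 -> preserves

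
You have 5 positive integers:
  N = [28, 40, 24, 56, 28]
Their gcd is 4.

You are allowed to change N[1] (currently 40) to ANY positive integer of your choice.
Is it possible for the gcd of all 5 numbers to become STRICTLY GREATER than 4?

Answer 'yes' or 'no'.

Current gcd = 4
gcd of all OTHER numbers (without N[1]=40): gcd([28, 24, 56, 28]) = 4
The new gcd after any change is gcd(4, new_value).
This can be at most 4.
Since 4 = old gcd 4, the gcd can only stay the same or decrease.

Answer: no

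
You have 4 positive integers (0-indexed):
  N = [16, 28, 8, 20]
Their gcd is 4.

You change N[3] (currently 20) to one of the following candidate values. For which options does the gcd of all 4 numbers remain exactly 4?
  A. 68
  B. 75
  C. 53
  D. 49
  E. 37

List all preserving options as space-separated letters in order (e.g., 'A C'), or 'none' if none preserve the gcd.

Answer: A

Derivation:
Old gcd = 4; gcd of others (without N[3]) = 4
New gcd for candidate v: gcd(4, v). Preserves old gcd iff gcd(4, v) = 4.
  Option A: v=68, gcd(4,68)=4 -> preserves
  Option B: v=75, gcd(4,75)=1 -> changes
  Option C: v=53, gcd(4,53)=1 -> changes
  Option D: v=49, gcd(4,49)=1 -> changes
  Option E: v=37, gcd(4,37)=1 -> changes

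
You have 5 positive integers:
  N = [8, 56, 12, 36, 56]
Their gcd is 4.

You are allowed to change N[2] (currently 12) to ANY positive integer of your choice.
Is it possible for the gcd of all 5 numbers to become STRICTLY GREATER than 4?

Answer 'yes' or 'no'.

Answer: no

Derivation:
Current gcd = 4
gcd of all OTHER numbers (without N[2]=12): gcd([8, 56, 36, 56]) = 4
The new gcd after any change is gcd(4, new_value).
This can be at most 4.
Since 4 = old gcd 4, the gcd can only stay the same or decrease.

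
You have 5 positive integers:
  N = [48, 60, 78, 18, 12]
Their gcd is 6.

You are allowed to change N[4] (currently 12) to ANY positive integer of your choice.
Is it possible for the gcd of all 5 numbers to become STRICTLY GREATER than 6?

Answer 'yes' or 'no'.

Answer: no

Derivation:
Current gcd = 6
gcd of all OTHER numbers (without N[4]=12): gcd([48, 60, 78, 18]) = 6
The new gcd after any change is gcd(6, new_value).
This can be at most 6.
Since 6 = old gcd 6, the gcd can only stay the same or decrease.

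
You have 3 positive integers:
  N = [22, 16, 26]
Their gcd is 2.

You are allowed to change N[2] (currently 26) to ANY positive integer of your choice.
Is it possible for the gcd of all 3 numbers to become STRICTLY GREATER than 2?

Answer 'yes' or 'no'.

Current gcd = 2
gcd of all OTHER numbers (without N[2]=26): gcd([22, 16]) = 2
The new gcd after any change is gcd(2, new_value).
This can be at most 2.
Since 2 = old gcd 2, the gcd can only stay the same or decrease.

Answer: no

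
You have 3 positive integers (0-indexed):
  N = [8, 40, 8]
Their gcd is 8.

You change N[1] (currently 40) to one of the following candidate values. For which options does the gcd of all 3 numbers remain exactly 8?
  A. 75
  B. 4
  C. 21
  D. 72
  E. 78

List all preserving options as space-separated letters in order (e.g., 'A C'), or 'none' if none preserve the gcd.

Old gcd = 8; gcd of others (without N[1]) = 8
New gcd for candidate v: gcd(8, v). Preserves old gcd iff gcd(8, v) = 8.
  Option A: v=75, gcd(8,75)=1 -> changes
  Option B: v=4, gcd(8,4)=4 -> changes
  Option C: v=21, gcd(8,21)=1 -> changes
  Option D: v=72, gcd(8,72)=8 -> preserves
  Option E: v=78, gcd(8,78)=2 -> changes

Answer: D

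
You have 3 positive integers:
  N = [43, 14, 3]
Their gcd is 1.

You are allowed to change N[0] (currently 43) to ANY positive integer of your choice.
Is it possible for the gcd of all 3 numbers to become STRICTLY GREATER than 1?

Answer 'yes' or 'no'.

Current gcd = 1
gcd of all OTHER numbers (without N[0]=43): gcd([14, 3]) = 1
The new gcd after any change is gcd(1, new_value).
This can be at most 1.
Since 1 = old gcd 1, the gcd can only stay the same or decrease.

Answer: no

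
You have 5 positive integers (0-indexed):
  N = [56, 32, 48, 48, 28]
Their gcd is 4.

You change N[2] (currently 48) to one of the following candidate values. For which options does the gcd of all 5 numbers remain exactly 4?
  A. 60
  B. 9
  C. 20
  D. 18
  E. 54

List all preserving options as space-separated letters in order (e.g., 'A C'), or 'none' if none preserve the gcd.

Old gcd = 4; gcd of others (without N[2]) = 4
New gcd for candidate v: gcd(4, v). Preserves old gcd iff gcd(4, v) = 4.
  Option A: v=60, gcd(4,60)=4 -> preserves
  Option B: v=9, gcd(4,9)=1 -> changes
  Option C: v=20, gcd(4,20)=4 -> preserves
  Option D: v=18, gcd(4,18)=2 -> changes
  Option E: v=54, gcd(4,54)=2 -> changes

Answer: A C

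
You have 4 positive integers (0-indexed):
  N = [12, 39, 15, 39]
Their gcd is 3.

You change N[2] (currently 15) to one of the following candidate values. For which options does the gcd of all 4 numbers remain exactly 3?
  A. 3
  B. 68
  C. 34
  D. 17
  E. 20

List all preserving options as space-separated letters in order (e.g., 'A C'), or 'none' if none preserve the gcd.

Answer: A

Derivation:
Old gcd = 3; gcd of others (without N[2]) = 3
New gcd for candidate v: gcd(3, v). Preserves old gcd iff gcd(3, v) = 3.
  Option A: v=3, gcd(3,3)=3 -> preserves
  Option B: v=68, gcd(3,68)=1 -> changes
  Option C: v=34, gcd(3,34)=1 -> changes
  Option D: v=17, gcd(3,17)=1 -> changes
  Option E: v=20, gcd(3,20)=1 -> changes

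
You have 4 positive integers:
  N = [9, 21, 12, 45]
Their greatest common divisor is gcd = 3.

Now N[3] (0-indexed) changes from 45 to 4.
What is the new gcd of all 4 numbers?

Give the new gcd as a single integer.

Numbers: [9, 21, 12, 45], gcd = 3
Change: index 3, 45 -> 4
gcd of the OTHER numbers (without index 3): gcd([9, 21, 12]) = 3
New gcd = gcd(g_others, new_val) = gcd(3, 4) = 1

Answer: 1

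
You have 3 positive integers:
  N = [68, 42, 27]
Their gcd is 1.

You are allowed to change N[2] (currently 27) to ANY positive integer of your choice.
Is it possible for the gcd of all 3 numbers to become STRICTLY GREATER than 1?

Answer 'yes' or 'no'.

Answer: yes

Derivation:
Current gcd = 1
gcd of all OTHER numbers (without N[2]=27): gcd([68, 42]) = 2
The new gcd after any change is gcd(2, new_value).
This can be at most 2.
Since 2 > old gcd 1, the gcd CAN increase (e.g., set N[2] = 2).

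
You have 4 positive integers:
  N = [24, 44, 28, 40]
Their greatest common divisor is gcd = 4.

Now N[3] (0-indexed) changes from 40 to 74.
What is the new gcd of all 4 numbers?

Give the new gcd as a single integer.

Numbers: [24, 44, 28, 40], gcd = 4
Change: index 3, 40 -> 74
gcd of the OTHER numbers (without index 3): gcd([24, 44, 28]) = 4
New gcd = gcd(g_others, new_val) = gcd(4, 74) = 2

Answer: 2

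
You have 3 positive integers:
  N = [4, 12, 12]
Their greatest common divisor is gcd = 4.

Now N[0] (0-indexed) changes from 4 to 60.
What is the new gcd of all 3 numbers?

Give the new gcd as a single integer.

Answer: 12

Derivation:
Numbers: [4, 12, 12], gcd = 4
Change: index 0, 4 -> 60
gcd of the OTHER numbers (without index 0): gcd([12, 12]) = 12
New gcd = gcd(g_others, new_val) = gcd(12, 60) = 12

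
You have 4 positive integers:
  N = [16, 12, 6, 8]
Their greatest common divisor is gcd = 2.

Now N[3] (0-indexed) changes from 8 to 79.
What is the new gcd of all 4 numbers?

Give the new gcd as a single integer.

Numbers: [16, 12, 6, 8], gcd = 2
Change: index 3, 8 -> 79
gcd of the OTHER numbers (without index 3): gcd([16, 12, 6]) = 2
New gcd = gcd(g_others, new_val) = gcd(2, 79) = 1

Answer: 1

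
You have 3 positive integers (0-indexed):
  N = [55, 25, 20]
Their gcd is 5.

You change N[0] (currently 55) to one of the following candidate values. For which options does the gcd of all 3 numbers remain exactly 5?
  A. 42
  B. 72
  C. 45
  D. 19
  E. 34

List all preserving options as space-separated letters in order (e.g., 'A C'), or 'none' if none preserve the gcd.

Answer: C

Derivation:
Old gcd = 5; gcd of others (without N[0]) = 5
New gcd for candidate v: gcd(5, v). Preserves old gcd iff gcd(5, v) = 5.
  Option A: v=42, gcd(5,42)=1 -> changes
  Option B: v=72, gcd(5,72)=1 -> changes
  Option C: v=45, gcd(5,45)=5 -> preserves
  Option D: v=19, gcd(5,19)=1 -> changes
  Option E: v=34, gcd(5,34)=1 -> changes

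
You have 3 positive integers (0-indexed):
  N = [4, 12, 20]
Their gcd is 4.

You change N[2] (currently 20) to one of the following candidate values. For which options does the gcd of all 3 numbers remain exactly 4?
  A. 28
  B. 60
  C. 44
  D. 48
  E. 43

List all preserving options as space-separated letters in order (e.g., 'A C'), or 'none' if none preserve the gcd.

Answer: A B C D

Derivation:
Old gcd = 4; gcd of others (without N[2]) = 4
New gcd for candidate v: gcd(4, v). Preserves old gcd iff gcd(4, v) = 4.
  Option A: v=28, gcd(4,28)=4 -> preserves
  Option B: v=60, gcd(4,60)=4 -> preserves
  Option C: v=44, gcd(4,44)=4 -> preserves
  Option D: v=48, gcd(4,48)=4 -> preserves
  Option E: v=43, gcd(4,43)=1 -> changes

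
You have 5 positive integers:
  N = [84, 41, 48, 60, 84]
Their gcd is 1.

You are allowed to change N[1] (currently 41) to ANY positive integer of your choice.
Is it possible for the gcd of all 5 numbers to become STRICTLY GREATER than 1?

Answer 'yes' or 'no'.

Answer: yes

Derivation:
Current gcd = 1
gcd of all OTHER numbers (without N[1]=41): gcd([84, 48, 60, 84]) = 12
The new gcd after any change is gcd(12, new_value).
This can be at most 12.
Since 12 > old gcd 1, the gcd CAN increase (e.g., set N[1] = 12).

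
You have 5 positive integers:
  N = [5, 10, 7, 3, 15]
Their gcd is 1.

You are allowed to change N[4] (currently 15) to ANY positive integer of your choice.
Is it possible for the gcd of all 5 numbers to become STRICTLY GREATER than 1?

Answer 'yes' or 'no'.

Answer: no

Derivation:
Current gcd = 1
gcd of all OTHER numbers (without N[4]=15): gcd([5, 10, 7, 3]) = 1
The new gcd after any change is gcd(1, new_value).
This can be at most 1.
Since 1 = old gcd 1, the gcd can only stay the same or decrease.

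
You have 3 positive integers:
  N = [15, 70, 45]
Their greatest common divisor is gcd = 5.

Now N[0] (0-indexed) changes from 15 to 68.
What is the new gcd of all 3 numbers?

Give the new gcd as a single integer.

Answer: 1

Derivation:
Numbers: [15, 70, 45], gcd = 5
Change: index 0, 15 -> 68
gcd of the OTHER numbers (without index 0): gcd([70, 45]) = 5
New gcd = gcd(g_others, new_val) = gcd(5, 68) = 1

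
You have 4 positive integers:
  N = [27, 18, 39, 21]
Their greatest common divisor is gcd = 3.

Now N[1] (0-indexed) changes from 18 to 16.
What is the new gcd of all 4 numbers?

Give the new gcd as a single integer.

Numbers: [27, 18, 39, 21], gcd = 3
Change: index 1, 18 -> 16
gcd of the OTHER numbers (without index 1): gcd([27, 39, 21]) = 3
New gcd = gcd(g_others, new_val) = gcd(3, 16) = 1

Answer: 1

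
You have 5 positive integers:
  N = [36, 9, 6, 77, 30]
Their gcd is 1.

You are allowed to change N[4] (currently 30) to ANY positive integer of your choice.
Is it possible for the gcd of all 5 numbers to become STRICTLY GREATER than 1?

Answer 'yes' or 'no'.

Answer: no

Derivation:
Current gcd = 1
gcd of all OTHER numbers (without N[4]=30): gcd([36, 9, 6, 77]) = 1
The new gcd after any change is gcd(1, new_value).
This can be at most 1.
Since 1 = old gcd 1, the gcd can only stay the same or decrease.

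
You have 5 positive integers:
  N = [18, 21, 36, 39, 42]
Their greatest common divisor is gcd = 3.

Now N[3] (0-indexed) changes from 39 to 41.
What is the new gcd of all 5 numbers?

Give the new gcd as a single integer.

Numbers: [18, 21, 36, 39, 42], gcd = 3
Change: index 3, 39 -> 41
gcd of the OTHER numbers (without index 3): gcd([18, 21, 36, 42]) = 3
New gcd = gcd(g_others, new_val) = gcd(3, 41) = 1

Answer: 1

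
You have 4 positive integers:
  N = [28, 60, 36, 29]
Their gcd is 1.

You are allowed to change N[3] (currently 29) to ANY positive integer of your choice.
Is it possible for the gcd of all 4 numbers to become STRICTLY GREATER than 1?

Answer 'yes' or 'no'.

Current gcd = 1
gcd of all OTHER numbers (without N[3]=29): gcd([28, 60, 36]) = 4
The new gcd after any change is gcd(4, new_value).
This can be at most 4.
Since 4 > old gcd 1, the gcd CAN increase (e.g., set N[3] = 4).

Answer: yes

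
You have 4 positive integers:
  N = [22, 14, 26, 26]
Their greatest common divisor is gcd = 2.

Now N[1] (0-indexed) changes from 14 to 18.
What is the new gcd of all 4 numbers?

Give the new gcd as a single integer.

Numbers: [22, 14, 26, 26], gcd = 2
Change: index 1, 14 -> 18
gcd of the OTHER numbers (without index 1): gcd([22, 26, 26]) = 2
New gcd = gcd(g_others, new_val) = gcd(2, 18) = 2

Answer: 2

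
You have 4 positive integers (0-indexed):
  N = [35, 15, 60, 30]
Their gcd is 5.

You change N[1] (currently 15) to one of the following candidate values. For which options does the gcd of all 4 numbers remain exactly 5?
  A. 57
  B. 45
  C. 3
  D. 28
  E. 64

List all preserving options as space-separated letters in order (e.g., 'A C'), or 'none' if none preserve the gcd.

Answer: B

Derivation:
Old gcd = 5; gcd of others (without N[1]) = 5
New gcd for candidate v: gcd(5, v). Preserves old gcd iff gcd(5, v) = 5.
  Option A: v=57, gcd(5,57)=1 -> changes
  Option B: v=45, gcd(5,45)=5 -> preserves
  Option C: v=3, gcd(5,3)=1 -> changes
  Option D: v=28, gcd(5,28)=1 -> changes
  Option E: v=64, gcd(5,64)=1 -> changes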